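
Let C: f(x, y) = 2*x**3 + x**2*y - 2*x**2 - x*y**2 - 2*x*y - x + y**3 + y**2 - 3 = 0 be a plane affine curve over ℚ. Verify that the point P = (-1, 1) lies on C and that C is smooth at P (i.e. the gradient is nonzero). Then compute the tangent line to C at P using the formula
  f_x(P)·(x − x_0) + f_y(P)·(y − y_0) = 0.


Tangent line at P: 4*x + 10*y - 6 = 0.

Step 1: f(-1, 1) = 0, so P lies on C.
Step 2: partial derivatives
  f_x(x, y) = 6*x**2 + 2*x*y - 4*x - y**2 - 2*y - 1, f_y(x, y) = x**2 - 2*x*y - 2*x + 3*y**2 + 2*y.
  f_x(P) = 4, f_y(P) = 10 (gradient nonzero, so P is smooth).
Step 3: tangent line at P: 4·(x − -1) + 10·(y − 1) = 0.
Expanding: 4*x + 10*y - 6 = 0.


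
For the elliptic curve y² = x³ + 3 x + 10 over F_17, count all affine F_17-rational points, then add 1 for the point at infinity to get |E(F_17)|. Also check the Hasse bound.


Affine points = {(4, 1), (4, 16), (7, 0), (8, 6), (8, 11), (9, 1), (9, 16), (13, 6), (13, 11), (14, 5), (14, 12), (15, 8), (15, 9)}; affine count = 13; |E(F_17)| = 14.

Discriminant check: Δ ∝ 4a³ + 27b² = 4·3³ + 27·10² = 4·27 + 27·100 ≡ 3 (mod 17). Nonzero ⇒ E is nonsingular.
For each x ∈ F_17, compute rhs = x³ + 3·x + 10 mod 17, then count y ∈ F_17 with y² ≡ rhs.
  x = 0: rhs = 10, matching y values: none (0 points).
  x = 1: rhs = 14, matching y values: none (0 points).
  x = 2: rhs = 7, matching y values: none (0 points).
  x = 3: rhs = 12, matching y values: none (0 points).
  x = 4: rhs = 1, matching y values: 1, 16 (2 points).
  x = 5: rhs = 14, matching y values: none (0 points).
  x = 6: rhs = 6, matching y values: none (0 points).
  x = 7: rhs = 0, matching y values: 0 (1 points).
  x = 8: rhs = 2, matching y values: 6, 11 (2 points).
  x = 9: rhs = 1, matching y values: 1, 16 (2 points).
  x = 10: rhs = 3, matching y values: none (0 points).
  x = 11: rhs = 14, matching y values: none (0 points).
  x = 12: rhs = 6, matching y values: none (0 points).
  x = 13: rhs = 2, matching y values: 6, 11 (2 points).
  x = 14: rhs = 8, matching y values: 5, 12 (2 points).
  x = 15: rhs = 13, matching y values: 8, 9 (2 points).
  x = 16: rhs = 6, matching y values: none (0 points).
Total affine count: 13.
Full point count |E(F_17)| = 13 + 1 = 14.
Hasse bound: |14 − (17+1)| = |-4| = 4 ≤ 2√17 ≈ 8.2462 ✓.


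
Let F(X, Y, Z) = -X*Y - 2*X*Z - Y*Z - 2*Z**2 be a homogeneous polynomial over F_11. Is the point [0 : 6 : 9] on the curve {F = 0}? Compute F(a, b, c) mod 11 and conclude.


F(0,6,9) ≡ 4 (mod 11); P is NOT on the curve.

Evaluate F(0, 6, 9) term-by-term (mod 11).
  -X*Y ↦ -1·0·6·1 = 0
  -2*X*Z ↦ -2·0·1·9 = 0
  -Y*Z ↦ -1·1·6·9 = -54
  -2*Z**2 ↦ -2·1·1·81 = -162
Sum: F(0, 6, 9) = (0) + (0) + (-54) + (-162) = -216.
Reducing mod 11: -216 ≡ 4 (mod 11).
Since F(a, b, c) ≡ 4 ≠ 0 (mod 11), P does NOT lie on the curve.


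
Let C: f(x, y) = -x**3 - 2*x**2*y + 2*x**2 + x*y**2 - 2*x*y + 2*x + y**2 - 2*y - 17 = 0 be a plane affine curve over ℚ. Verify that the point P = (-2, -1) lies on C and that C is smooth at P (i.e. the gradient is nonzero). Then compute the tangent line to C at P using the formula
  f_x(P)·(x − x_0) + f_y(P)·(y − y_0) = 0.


Tangent line at P: -23*x - 4*y - 50 = 0.

Step 1: f(-2, -1) = 0, so P lies on C.
Step 2: partial derivatives
  f_x(x, y) = -3*x**2 - 4*x*y + 4*x + y**2 - 2*y + 2, f_y(x, y) = -2*x**2 + 2*x*y - 2*x + 2*y - 2.
  f_x(P) = -23, f_y(P) = -4 (gradient nonzero, so P is smooth).
Step 3: tangent line at P: -23·(x − -2) + -4·(y − -1) = 0.
Expanding: -23*x - 4*y - 50 = 0.


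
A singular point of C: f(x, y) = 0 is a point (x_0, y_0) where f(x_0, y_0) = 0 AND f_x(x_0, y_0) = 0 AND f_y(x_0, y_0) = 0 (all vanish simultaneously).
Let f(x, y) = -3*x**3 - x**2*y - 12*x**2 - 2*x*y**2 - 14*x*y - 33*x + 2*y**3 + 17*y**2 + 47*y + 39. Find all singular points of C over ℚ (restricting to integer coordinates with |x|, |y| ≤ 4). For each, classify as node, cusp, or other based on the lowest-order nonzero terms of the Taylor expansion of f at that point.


Singular points: {(-1, -3)}; classification: cusp.

Compute partial derivatives:
  f_x = -9*x**2 - 2*x*y - 24*x - 2*y**2 - 14*y - 33.
  f_y = -x**2 - 4*x*y - 14*x + 6*y**2 + 34*y + 47.
Scan x_0 ∈ {−4, ..., 4}. For each x_0, f_y(x_0, y) is a polynomial in y; find its integer roots y ∈ {−4, ..., 4}, then test f_x and f at those candidates.
  x = -4: f_y(-4, y) = 6*y**2 + 50*y + 87; no integer root y with |y| ≤ 4.
  x = -3: f_y(-3, y) = 6*y**2 + 46*y + 80; no integer root y with |y| ≤ 4.
  x = -2: f_y(-2, y) = 6*y**2 + 42*y + 71; no integer root y with |y| ≤ 4.
  x = -1: f_y(-1, y) = 6*y**2 + 38*y + 60; vanishes at y ∈ {-3}. (-1, -3): f_x = 0, f = 0 — SINGULAR.
  x = 0: f_y(0, y) = 6*y**2 + 34*y + 47; no integer root y with |y| ≤ 4.
  x = 1: f_y(1, y) = 6*y**2 + 30*y + 32; no integer root y with |y| ≤ 4.
  x = 2: f_y(2, y) = 6*y**2 + 26*y + 15; no integer root y with |y| ≤ 4.
  x = 3: f_y(3, y) = 6*y**2 + 22*y - 4; no integer root y with |y| ≤ 4.
  x = 4: f_y(4, y) = 6*y**2 + 18*y - 25; no integer root y with |y| ≤ 4.
Only singular point on the grid: (-1, -3).
Classify: substitute x = -1 + u, y = -3 + v and expand: f = -3*u**3 - u**2*v - 2*u*v**2 + 2*v**3 + v**2.
No constant or linear terms (consistent with a singular point). Quadratic part: v**2. Cubic part: -3*u**3 - u**2*v - 2*u*v**2 + 2*v**3.
The quadratic part v**2 is a perfect square, so there is a single (double) tangent line v = 0, i.e. y = -3. Restricting the cubic part to that line (v = 0) leaves -3*u**3 ≠ 0, so f is not divisible by v and the branch is v² ≈ 3*u**3 to lowest order — this is a cusp.
Classification: cusp.


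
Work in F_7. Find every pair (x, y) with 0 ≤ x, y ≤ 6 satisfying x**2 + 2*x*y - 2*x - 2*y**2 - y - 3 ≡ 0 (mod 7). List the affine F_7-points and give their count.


Affine F_7-points: {(1, 5), (1, 6), (3, 0), (3, 6), (5, 3), (5, 5), (6, 0), (6, 2)}; count = 8.

For each of the 49 pairs (x, y) ∈ F_7², evaluate f(x, y) mod 7. Record the zeros.
  x = 0: [0↦4, 1↦1, 2↦1, 3↦4, 4↦3, 5↦5, 6↦3]  zeros at y ∈ ∅
  x = 1: [0↦3, 1↦2, 2↦4, 3↦2, 4↦3, 5↦0, 6↦0]  zeros at y ∈ {5, 6}
  x = 2: [0↦4, 1↦5, 2↦2, 3↦2, 4↦5, 5↦4, 6↦6]  zeros at y ∈ ∅
  x = 3: [0↦0, 1↦3, 2↦2, 3↦4, 4↦2, 5↦3, 6↦0]  zeros at y ∈ {0, 6}
  x = 4: [0↦5, 1↦3, 2↦4, 3↦1, 4↦1, 5↦4, 6↦3]  zeros at y ∈ ∅
  x = 5: [0↦5, 1↦5, 2↦1, 3↦0, 4↦2, 5↦0, 6↦1]  zeros at y ∈ {3, 5}
  x = 6: [0↦0, 1↦2, 2↦0, 3↦1, 4↦5, 5↦5, 6↦1]  zeros at y ∈ {0, 2}
Collecting zeros: affine points = {(1, 5), (1, 6), (3, 0), (3, 6), (5, 3), (5, 5), (6, 0), (6, 2)}.
Total count |C(F_7)_aff| = 8.


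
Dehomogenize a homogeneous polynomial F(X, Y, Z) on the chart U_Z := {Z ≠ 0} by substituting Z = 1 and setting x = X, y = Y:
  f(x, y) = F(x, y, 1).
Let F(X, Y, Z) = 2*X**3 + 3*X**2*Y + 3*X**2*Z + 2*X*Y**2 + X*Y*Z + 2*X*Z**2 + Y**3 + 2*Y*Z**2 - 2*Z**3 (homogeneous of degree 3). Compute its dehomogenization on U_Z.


f(x, y) = 2*x**3 + 3*x**2*y + 3*x**2 + 2*x*y**2 + x*y + 2*x + y**3 + 2*y - 2

On U_Z we set Z = 1. Each monomial c·X^i·Y^j·Z^k in F becomes c·x^i·y^j·1^k = c·x^i·y^j.
Substituting Z = 1: F(X, Y, 1) = 2*x**3 + 3*x**2*y + 3*x**2 + 2*x*y**2 + x*y + 2*x + y**3 + 2*y - 2.
Note: deg(f) ≤ deg(F) = 3; strict inequality happens when F is divisible by Z (lost terms).


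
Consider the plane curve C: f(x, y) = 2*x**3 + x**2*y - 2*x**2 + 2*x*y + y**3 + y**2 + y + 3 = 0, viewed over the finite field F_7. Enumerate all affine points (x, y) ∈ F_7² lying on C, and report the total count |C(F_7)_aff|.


Affine F_7-points: {(0, 3), (4, 1), (4, 2), (4, 3), (5, 0), (5, 2), (5, 4), (6, 3)}; count = 8.

For each of the 49 pairs (x, y) ∈ F_7², evaluate f(x, y) mod 7. Record the zeros.
  x = 0: [0↦3, 1↦6, 2↦3, 3↦0, 4↦3, 5↦4, 6↦2]  zeros at y ∈ {3}
  x = 1: [0↦3, 1↦2, 2↦2, 3↦2, 4↦1, 5↦5, 6↦6]  zeros at y ∈ ∅
  x = 2: [0↦4, 1↦1, 2↦6, 3↦4, 4↦1, 5↦3, 6↦2]  zeros at y ∈ ∅
  x = 3: [0↦4, 1↦1, 2↦6, 3↦4, 4↦1, 5↦3, 6↦2]  zeros at y ∈ ∅
  x = 4: [0↦1, 1↦0, 2↦0, 3↦0, 4↦6, 5↦3, 6↦4]  zeros at y ∈ {1, 2, 3}
  x = 5: [0↦0, 1↦3, 2↦0, 3↦4, 4↦0, 5↦1, 6↦6]  zeros at y ∈ {0, 2, 4}
  x = 6: [0↦6, 1↦1, 2↦4, 3↦0, 4↦2, 5↦2, 6↦6]  zeros at y ∈ {3}
Collecting zeros: affine points = {(0, 3), (4, 1), (4, 2), (4, 3), (5, 0), (5, 2), (5, 4), (6, 3)}.
Total count |C(F_7)_aff| = 8.


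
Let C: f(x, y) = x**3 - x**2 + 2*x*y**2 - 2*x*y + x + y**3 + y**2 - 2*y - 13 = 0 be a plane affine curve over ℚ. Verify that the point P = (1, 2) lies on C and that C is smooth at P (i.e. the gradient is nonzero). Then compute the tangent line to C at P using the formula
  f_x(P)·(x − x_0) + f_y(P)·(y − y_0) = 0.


Tangent line at P: 6*x + 20*y - 46 = 0.

Step 1: f(1, 2) = 0, so P lies on C.
Step 2: partial derivatives
  f_x(x, y) = 3*x**2 - 2*x + 2*y**2 - 2*y + 1, f_y(x, y) = 4*x*y - 2*x + 3*y**2 + 2*y - 2.
  f_x(P) = 6, f_y(P) = 20 (gradient nonzero, so P is smooth).
Step 3: tangent line at P: 6·(x − 1) + 20·(y − 2) = 0.
Expanding: 6*x + 20*y - 46 = 0.


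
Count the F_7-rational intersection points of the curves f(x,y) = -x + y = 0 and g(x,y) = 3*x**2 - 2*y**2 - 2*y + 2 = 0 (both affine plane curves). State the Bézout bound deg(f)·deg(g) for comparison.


Common zeros: ∅; count = 0; Bézout bound = 2.

deg(f) = 1, deg(g) = 2, so Bézout bound = 2.
Scan x ∈ F_7. For each x, list the y ∈ F_7 with f(x, y) ≡ 0 and those with g(x, y) ≡ 0 (mod 7); the common zeros in that column are the intersection.
  x = 0: f ≡ 0 at y ∈ {0}; g ≡ 0 at y ∈ ∅; common: ∅.
  x = 1: f ≡ 0 at y ∈ {1}; g ≡ 0 at y ∈ {2, 4}; common: ∅.
  x = 2: f ≡ 0 at y ∈ {2}; g ≡ 0 at y ∈ {0, 6}; common: ∅.
  x = 3: f ≡ 0 at y ∈ {3}; g ≡ 0 at y ∈ ∅; common: ∅.
  x = 4: f ≡ 0 at y ∈ {4}; g ≡ 0 at y ∈ ∅; common: ∅.
  x = 5: f ≡ 0 at y ∈ {5}; g ≡ 0 at y ∈ {0, 6}; common: ∅.
  x = 6: f ≡ 0 at y ∈ {6}; g ≡ 0 at y ∈ {2, 4}; common: ∅.
Collecting: common zeros = ∅, so the count is 0.
Comparison with the Bézout bound: 0 ≤ 2 = deg(f)·deg(g), as expected for curves with no common component (the affine F_7-count falls short of the bound because intersections may lie at infinity, over extension fields, or carry multiplicity).


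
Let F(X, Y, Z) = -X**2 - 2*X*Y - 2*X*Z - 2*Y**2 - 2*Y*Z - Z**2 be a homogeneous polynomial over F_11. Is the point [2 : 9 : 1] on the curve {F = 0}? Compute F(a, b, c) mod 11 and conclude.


F(2,9,1) ≡ 6 (mod 11); P is NOT on the curve.

Evaluate F(2, 9, 1) term-by-term (mod 11).
  -X**2 ↦ -1·4·1·1 = -4
  -2*X*Y ↦ -2·2·9·1 = -36
  -2*X*Z ↦ -2·2·1·1 = -4
  -2*Y**2 ↦ -2·1·81·1 = -162
  -2*Y*Z ↦ -2·1·9·1 = -18
  -Z**2 ↦ -1·1·1·1 = -1
Sum: F(2, 9, 1) = (-4) + (-36) + (-4) + (-162) + (-18) + (-1) = -225.
Reducing mod 11: -225 ≡ 6 (mod 11).
Since F(a, b, c) ≡ 6 ≠ 0 (mod 11), P does NOT lie on the curve.


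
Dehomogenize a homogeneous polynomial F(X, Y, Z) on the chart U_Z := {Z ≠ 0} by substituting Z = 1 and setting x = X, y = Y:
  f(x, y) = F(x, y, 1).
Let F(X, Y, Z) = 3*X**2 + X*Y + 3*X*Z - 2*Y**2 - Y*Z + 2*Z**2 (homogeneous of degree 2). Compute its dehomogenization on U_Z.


f(x, y) = 3*x**2 + x*y + 3*x - 2*y**2 - y + 2

On U_Z we set Z = 1. Each monomial c·X^i·Y^j·Z^k in F becomes c·x^i·y^j·1^k = c·x^i·y^j.
Substituting Z = 1: F(X, Y, 1) = 3*x**2 + x*y + 3*x - 2*y**2 - y + 2.
Note: deg(f) ≤ deg(F) = 2; strict inequality happens when F is divisible by Z (lost terms).


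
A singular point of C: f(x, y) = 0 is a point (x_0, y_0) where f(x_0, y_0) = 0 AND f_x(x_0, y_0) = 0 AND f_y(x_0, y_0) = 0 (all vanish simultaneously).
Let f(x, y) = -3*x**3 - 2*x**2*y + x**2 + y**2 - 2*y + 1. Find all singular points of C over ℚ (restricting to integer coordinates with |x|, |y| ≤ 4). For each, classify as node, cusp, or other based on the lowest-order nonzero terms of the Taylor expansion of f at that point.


Singular points: {(0, 1)}; classification: node.

Compute partial derivatives:
  f_x = -9*x**2 - 4*x*y + 2*x.
  f_y = -2*x**2 + 2*y - 2.
Scan x_0 ∈ {−4, ..., 4}. For each x_0, f_y(x_0, y) is a polynomial in y; find its integer roots y ∈ {−4, ..., 4}, then test f_x and f at those candidates.
  x = -4: f_y(-4, y) = 2*y - 34; no integer root y with |y| ≤ 4.
  x = -3: f_y(-3, y) = 2*y - 20; no integer root y with |y| ≤ 4.
  x = -2: f_y(-2, y) = 2*y - 10; no integer root y with |y| ≤ 4.
  x = -1: f_y(-1, y) = 2*y - 4; vanishes at y ∈ {2}. (-1, 2): f_x = -3 ≠ 0.
  x = 0: f_y(0, y) = 2*y - 2; vanishes at y ∈ {1}. (0, 1): f_x = 0, f = 0 — SINGULAR.
  x = 1: f_y(1, y) = 2*y - 4; vanishes at y ∈ {2}. (1, 2): f_x = -15 ≠ 0.
  x = 2: f_y(2, y) = 2*y - 10; no integer root y with |y| ≤ 4.
  x = 3: f_y(3, y) = 2*y - 20; no integer root y with |y| ≤ 4.
  x = 4: f_y(4, y) = 2*y - 34; no integer root y with |y| ≤ 4.
Only singular point on the grid: (0, 1).
Classify: substitute x = 0 + u, y = 1 + v and expand: f = -3*u**3 - 2*u**2*v - u**2 + v**2.
No constant or linear terms (consistent with a singular point). Quadratic part: -u**2 + v**2. Cubic part: -3*u**3 - 2*u**2*v.
The quadratic part v**2 - u**2 = (v − u)(v + u) splits into two distinct linear factors, so there are two distinct tangent lines y − 1 = ±(x − 0) — this is a node (ordinary double point).
Classification: node.


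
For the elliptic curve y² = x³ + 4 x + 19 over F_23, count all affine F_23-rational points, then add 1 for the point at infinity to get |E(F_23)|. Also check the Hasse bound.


Affine points = {(1, 1), (1, 22), (2, 9), (2, 14), (3, 9), (3, 14), (5, 7), (5, 16), (6, 11), (6, 12), (9, 5), (9, 18), (10, 1), (10, 22), (12, 1), (12, 22), (14, 6), (14, 17), (15, 2), (15, 21), (16, 4), (16, 19), (17, 3), (17, 20), (18, 9), (18, 14), (19, 10), (19, 13), (20, 7), (20, 16), (21, 7), (21, 16)}; affine count = 32; |E(F_23)| = 33.

Discriminant check: Δ ∝ 4a³ + 27b² = 4·4³ + 27·19² = 4·64 + 27·361 ≡ 21 (mod 23). Nonzero ⇒ E is nonsingular.
For each x ∈ F_23, compute rhs = x³ + 4·x + 19 mod 23, then count y ∈ F_23 with y² ≡ rhs.
  x = 0: rhs = 19, matching y values: none (0 points).
  x = 1: rhs = 1, matching y values: 1, 22 (2 points).
  x = 2: rhs = 12, matching y values: 9, 14 (2 points).
  x = 3: rhs = 12, matching y values: 9, 14 (2 points).
  x = 4: rhs = 7, matching y values: none (0 points).
  x = 5: rhs = 3, matching y values: 7, 16 (2 points).
  x = 6: rhs = 6, matching y values: 11, 12 (2 points).
  x = 7: rhs = 22, matching y values: none (0 points).
  x = 8: rhs = 11, matching y values: none (0 points).
  x = 9: rhs = 2, matching y values: 5, 18 (2 points).
  x = 10: rhs = 1, matching y values: 1, 22 (2 points).
  x = 11: rhs = 14, matching y values: none (0 points).
  x = 12: rhs = 1, matching y values: 1, 22 (2 points).
  x = 13: rhs = 14, matching y values: none (0 points).
  x = 14: rhs = 13, matching y values: 6, 17 (2 points).
  x = 15: rhs = 4, matching y values: 2, 21 (2 points).
  x = 16: rhs = 16, matching y values: 4, 19 (2 points).
  x = 17: rhs = 9, matching y values: 3, 20 (2 points).
  x = 18: rhs = 12, matching y values: 9, 14 (2 points).
  x = 19: rhs = 8, matching y values: 10, 13 (2 points).
  x = 20: rhs = 3, matching y values: 7, 16 (2 points).
  x = 21: rhs = 3, matching y values: 7, 16 (2 points).
  x = 22: rhs = 14, matching y values: none (0 points).
Total affine count: 32.
Full point count |E(F_23)| = 32 + 1 = 33.
Hasse bound: |33 − (23+1)| = |9| = 9 ≤ 2√23 ≈ 9.5917 ✓.


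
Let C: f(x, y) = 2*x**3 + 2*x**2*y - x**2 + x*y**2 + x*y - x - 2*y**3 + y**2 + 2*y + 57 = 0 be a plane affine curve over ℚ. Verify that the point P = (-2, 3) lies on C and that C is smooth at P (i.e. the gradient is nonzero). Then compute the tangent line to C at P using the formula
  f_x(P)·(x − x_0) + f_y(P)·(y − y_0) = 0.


Tangent line at P: 15*x - 52*y + 186 = 0.

Step 1: f(-2, 3) = 0, so P lies on C.
Step 2: partial derivatives
  f_x(x, y) = 6*x**2 + 4*x*y - 2*x + y**2 + y - 1, f_y(x, y) = 2*x**2 + 2*x*y + x - 6*y**2 + 2*y + 2.
  f_x(P) = 15, f_y(P) = -52 (gradient nonzero, so P is smooth).
Step 3: tangent line at P: 15·(x − -2) + -52·(y − 3) = 0.
Expanding: 15*x - 52*y + 186 = 0.


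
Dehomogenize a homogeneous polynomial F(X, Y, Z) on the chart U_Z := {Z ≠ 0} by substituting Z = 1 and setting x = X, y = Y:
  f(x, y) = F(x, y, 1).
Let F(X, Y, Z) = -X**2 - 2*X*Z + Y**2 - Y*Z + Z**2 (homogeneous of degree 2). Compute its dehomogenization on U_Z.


f(x, y) = -x**2 - 2*x + y**2 - y + 1

On U_Z we set Z = 1. Each monomial c·X^i·Y^j·Z^k in F becomes c·x^i·y^j·1^k = c·x^i·y^j.
Substituting Z = 1: F(X, Y, 1) = -x**2 - 2*x + y**2 - y + 1.
Note: deg(f) ≤ deg(F) = 2; strict inequality happens when F is divisible by Z (lost terms).


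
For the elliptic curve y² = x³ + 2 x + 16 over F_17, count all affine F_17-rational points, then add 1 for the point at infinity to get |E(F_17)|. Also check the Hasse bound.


Affine points = {(0, 4), (0, 13), (1, 6), (1, 11), (3, 7), (3, 10), (5, 7), (5, 10), (7, 4), (7, 13), (8, 0), (9, 7), (9, 10), (10, 4), (10, 13), (11, 3), (11, 14), (12, 0), (14, 0), (15, 2), (15, 15), (16, 8), (16, 9)}; affine count = 23; |E(F_17)| = 24.

Discriminant check: Δ ∝ 4a³ + 27b² = 4·2³ + 27·16² = 4·8 + 27·256 ≡ 8 (mod 17). Nonzero ⇒ E is nonsingular.
For each x ∈ F_17, compute rhs = x³ + 2·x + 16 mod 17, then count y ∈ F_17 with y² ≡ rhs.
  x = 0: rhs = 16, matching y values: 4, 13 (2 points).
  x = 1: rhs = 2, matching y values: 6, 11 (2 points).
  x = 2: rhs = 11, matching y values: none (0 points).
  x = 3: rhs = 15, matching y values: 7, 10 (2 points).
  x = 4: rhs = 3, matching y values: none (0 points).
  x = 5: rhs = 15, matching y values: 7, 10 (2 points).
  x = 6: rhs = 6, matching y values: none (0 points).
  x = 7: rhs = 16, matching y values: 4, 13 (2 points).
  x = 8: rhs = 0, matching y values: 0 (1 points).
  x = 9: rhs = 15, matching y values: 7, 10 (2 points).
  x = 10: rhs = 16, matching y values: 4, 13 (2 points).
  x = 11: rhs = 9, matching y values: 3, 14 (2 points).
  x = 12: rhs = 0, matching y values: 0 (1 points).
  x = 13: rhs = 12, matching y values: none (0 points).
  x = 14: rhs = 0, matching y values: 0 (1 points).
  x = 15: rhs = 4, matching y values: 2, 15 (2 points).
  x = 16: rhs = 13, matching y values: 8, 9 (2 points).
Total affine count: 23.
Full point count |E(F_17)| = 23 + 1 = 24.
Hasse bound: |24 − (17+1)| = |6| = 6 ≤ 2√17 ≈ 8.2462 ✓.


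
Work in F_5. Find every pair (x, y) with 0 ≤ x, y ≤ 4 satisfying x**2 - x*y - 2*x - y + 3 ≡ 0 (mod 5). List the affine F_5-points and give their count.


Affine F_5-points: {(0, 3), (1, 1), (2, 1), (3, 4)}; count = 4.

For each of the 25 pairs (x, y) ∈ F_5², evaluate f(x, y) mod 5. Record the zeros.
  x = 0: [0↦3, 1↦2, 2↦1, 3↦0, 4↦4]  zeros at y ∈ {3}
  x = 1: [0↦2, 1↦0, 2↦3, 3↦1, 4↦4]  zeros at y ∈ {1}
  x = 2: [0↦3, 1↦0, 2↦2, 3↦4, 4↦1]  zeros at y ∈ {1}
  x = 3: [0↦1, 1↦2, 2↦3, 3↦4, 4↦0]  zeros at y ∈ {4}
  x = 4: [0↦1, 1↦1, 2↦1, 3↦1, 4↦1]  zeros at y ∈ ∅
Collecting zeros: affine points = {(0, 3), (1, 1), (2, 1), (3, 4)}.
Total count |C(F_5)_aff| = 4.


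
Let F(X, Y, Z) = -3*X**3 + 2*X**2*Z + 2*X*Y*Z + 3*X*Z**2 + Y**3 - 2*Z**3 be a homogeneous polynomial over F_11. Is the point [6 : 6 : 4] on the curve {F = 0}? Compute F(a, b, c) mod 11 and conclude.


F(6,6,4) ≡ 7 (mod 11); P is NOT on the curve.

Evaluate F(6, 6, 4) term-by-term (mod 11).
  -3*X**3 ↦ -3·216·1·1 = -648
  2*X**2*Z ↦ 2·36·1·4 = 288
  2*X*Y*Z ↦ 2·6·6·4 = 288
  3*X*Z**2 ↦ 3·6·1·16 = 288
  Y**3 ↦ 1·1·216·1 = 216
  -2*Z**3 ↦ -2·1·1·64 = -128
Sum: F(6, 6, 4) = (-648) + (288) + (288) + (288) + (216) + (-128) = 304.
Reducing mod 11: 304 ≡ 7 (mod 11).
Since F(a, b, c) ≡ 7 ≠ 0 (mod 11), P does NOT lie on the curve.


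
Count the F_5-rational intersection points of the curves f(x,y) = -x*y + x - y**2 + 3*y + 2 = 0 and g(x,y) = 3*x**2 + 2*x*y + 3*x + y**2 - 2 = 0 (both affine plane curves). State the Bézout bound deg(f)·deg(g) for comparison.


Common zeros: ∅; count = 0; Bézout bound = 4.

deg(f) = 2, deg(g) = 2, so Bézout bound = 4.
Scan x ∈ F_5. For each x, list the y ∈ F_5 with f(x, y) ≡ 0 and those with g(x, y) ≡ 0 (mod 5); the common zeros in that column are the intersection.
  x = 0: f ≡ 0 at y ∈ ∅; g ≡ 0 at y ∈ ∅; common: ∅.
  x = 1: f ≡ 0 at y ∈ {3, 4}; g ≡ 0 at y ∈ ∅; common: ∅.
  x = 2: f ≡ 0 at y ∈ ∅; g ≡ 0 at y ∈ ∅; common: ∅.
  x = 3: f ≡ 0 at y ∈ {0}; g ≡ 0 at y ∈ {2}; common: ∅.
  x = 4: f ≡ 0 at y ∈ {2}; g ≡ 0 at y ∈ ∅; common: ∅.
Collecting: common zeros = ∅, so the count is 0.
Comparison with the Bézout bound: 0 ≤ 4 = deg(f)·deg(g), as expected for curves with no common component (the affine F_5-count falls short of the bound because intersections may lie at infinity, over extension fields, or carry multiplicity).


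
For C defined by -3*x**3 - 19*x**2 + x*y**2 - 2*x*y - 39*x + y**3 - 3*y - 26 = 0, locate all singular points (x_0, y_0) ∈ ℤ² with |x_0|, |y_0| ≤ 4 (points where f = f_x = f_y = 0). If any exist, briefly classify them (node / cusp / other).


Singular points: {(-2, 1)}; classification: node.

Compute partial derivatives:
  f_x = -9*x**2 - 38*x + y**2 - 2*y - 39.
  f_y = 2*x*y - 2*x + 3*y**2 - 3.
Scan x_0 ∈ {−4, ..., 4}. For each x_0, f_y(x_0, y) is a polynomial in y; find its integer roots y ∈ {−4, ..., 4}, then test f_x and f at those candidates.
  x = -4: f_y(-4, y) = 3*y**2 - 8*y + 5; vanishes at y ∈ {1}. (-4, 1): f_x = -32 ≠ 0.
  x = -3: f_y(-3, y) = 3*y**2 - 6*y + 3; vanishes at y ∈ {1}. (-3, 1): f_x = -7 ≠ 0.
  x = -2: f_y(-2, y) = 3*y**2 - 4*y + 1; vanishes at y ∈ {1}. (-2, 1): f_x = 0, f = 0 — SINGULAR.
  x = -1: f_y(-1, y) = 3*y**2 - 2*y - 1; vanishes at y ∈ {1}. (-1, 1): f_x = -11 ≠ 0.
  x = 0: f_y(0, y) = 3*y**2 - 3; vanishes at y ∈ {-1, 1}. (0, -1): f_x = -36 ≠ 0; (0, 1): f_x = -40 ≠ 0.
  x = 1: f_y(1, y) = 3*y**2 + 2*y - 5; vanishes at y ∈ {1}. (1, 1): f_x = -87 ≠ 0.
  x = 2: f_y(2, y) = 3*y**2 + 4*y - 7; vanishes at y ∈ {1}. (2, 1): f_x = -152 ≠ 0.
  x = 3: f_y(3, y) = 3*y**2 + 6*y - 9; vanishes at y ∈ {-3, 1}. (3, -3): f_x = -219 ≠ 0; (3, 1): f_x = -235 ≠ 0.
  x = 4: f_y(4, y) = 3*y**2 + 8*y - 11; vanishes at y ∈ {1}. (4, 1): f_x = -336 ≠ 0.
Only singular point on the grid: (-2, 1).
Classify: substitute x = -2 + u, y = 1 + v and expand: f = -3*u**3 - u**2 + u*v**2 + v**3 + v**2.
No constant or linear terms (consistent with a singular point). Quadratic part: -u**2 + v**2. Cubic part: -3*u**3 + u*v**2 + v**3.
The quadratic part v**2 - u**2 = (v − u)(v + u) splits into two distinct linear factors, so there are two distinct tangent lines y − 1 = ±(x − -2) — this is a node (ordinary double point).
Classification: node.


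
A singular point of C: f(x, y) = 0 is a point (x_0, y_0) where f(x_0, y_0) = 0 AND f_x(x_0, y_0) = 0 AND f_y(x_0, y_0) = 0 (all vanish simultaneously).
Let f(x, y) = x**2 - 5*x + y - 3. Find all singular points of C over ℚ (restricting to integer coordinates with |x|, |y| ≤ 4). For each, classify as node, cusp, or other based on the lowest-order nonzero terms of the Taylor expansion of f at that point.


No singular points in the scanned grid; C is smooth there.

Compute partial derivatives:
  f_x = 2*x - 5.
  f_y = 1.
f_y = 1 is a nonzero constant, so f_y never vanishes: no point (x, y) can satisfy f = f_x = f_y = 0. In particular no (x, y) ∈ {−4, ..., 4}² is singular; the curve is smooth.


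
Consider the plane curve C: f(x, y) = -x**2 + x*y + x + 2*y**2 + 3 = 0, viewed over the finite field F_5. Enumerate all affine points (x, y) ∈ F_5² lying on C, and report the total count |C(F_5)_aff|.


Affine F_5-points: {(0, 1), (0, 4), (2, 1), (2, 3)}; count = 4.

For each of the 25 pairs (x, y) ∈ F_5², evaluate f(x, y) mod 5. Record the zeros.
  x = 0: [0↦3, 1↦0, 2↦1, 3↦1, 4↦0]  zeros at y ∈ {1, 4}
  x = 1: [0↦3, 1↦1, 2↦3, 3↦4, 4↦4]  zeros at y ∈ ∅
  x = 2: [0↦1, 1↦0, 2↦3, 3↦0, 4↦1]  zeros at y ∈ {1, 3}
  x = 3: [0↦2, 1↦2, 2↦1, 3↦4, 4↦1]  zeros at y ∈ ∅
  x = 4: [0↦1, 1↦2, 2↦2, 3↦1, 4↦4]  zeros at y ∈ ∅
Collecting zeros: affine points = {(0, 1), (0, 4), (2, 1), (2, 3)}.
Total count |C(F_5)_aff| = 4.


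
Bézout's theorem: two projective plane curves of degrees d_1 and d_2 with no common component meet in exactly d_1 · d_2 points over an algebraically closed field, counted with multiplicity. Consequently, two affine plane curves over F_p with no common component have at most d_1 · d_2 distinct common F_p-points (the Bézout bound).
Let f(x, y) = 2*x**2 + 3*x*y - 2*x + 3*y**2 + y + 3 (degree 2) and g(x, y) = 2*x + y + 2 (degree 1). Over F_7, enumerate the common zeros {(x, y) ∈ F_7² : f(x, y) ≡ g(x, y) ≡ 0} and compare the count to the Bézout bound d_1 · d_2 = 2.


Common zeros: {(1, 3), (6, 0)}; count = 2; Bézout bound = 2.

deg(f) = 2, deg(g) = 1, so Bézout bound = 2.
Scan x ∈ F_7. For each x, list the y ∈ F_7 with f(x, y) ≡ 0 and those with g(x, y) ≡ 0 (mod 7); the common zeros in that column are the intersection.
  x = 0: f ≡ 0 at y ∈ {1}; g ≡ 0 at y ∈ {5}; common: ∅.
  x = 1: f ≡ 0 at y ∈ {3, 5}; g ≡ 0 at y ∈ {3}; common: {3}.
  x = 2: f ≡ 0 at y ∈ {0}; g ≡ 0 at y ∈ {1}; common: ∅.
  x = 3: f ≡ 0 at y ∈ {1, 5}; g ≡ 0 at y ∈ {6}; common: ∅.
  x = 4: f ≡ 0 at y ∈ ∅; g ≡ 0 at y ∈ {4}; common: ∅.
  x = 5: f ≡ 0 at y ∈ ∅; g ≡ 0 at y ∈ {2}; common: ∅.
  x = 6: f ≡ 0 at y ∈ {0, 3}; g ≡ 0 at y ∈ {0}; common: {0}.
Collecting: common zeros = {(1, 3), (6, 0)}, so the count is 2.
Comparison with the Bézout bound: 2 ≤ 2 = deg(f)·deg(g), as expected for curves with no common component (the bound is attained).


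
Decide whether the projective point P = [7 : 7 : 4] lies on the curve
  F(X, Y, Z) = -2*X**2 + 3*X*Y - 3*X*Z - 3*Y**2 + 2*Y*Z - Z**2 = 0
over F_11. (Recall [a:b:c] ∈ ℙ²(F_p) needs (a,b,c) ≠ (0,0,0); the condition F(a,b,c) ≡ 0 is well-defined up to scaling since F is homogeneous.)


F(7,7,4) ≡ 1 (mod 11); P is NOT on the curve.

Evaluate F(7, 7, 4) term-by-term (mod 11).
  -2*X**2 ↦ -2·49·1·1 = -98
  3*X*Y ↦ 3·7·7·1 = 147
  -3*X*Z ↦ -3·7·1·4 = -84
  -3*Y**2 ↦ -3·1·49·1 = -147
  2*Y*Z ↦ 2·1·7·4 = 56
  -Z**2 ↦ -1·1·1·16 = -16
Sum: F(7, 7, 4) = (-98) + (147) + (-84) + (-147) + (56) + (-16) = -142.
Reducing mod 11: -142 ≡ 1 (mod 11).
Since F(a, b, c) ≡ 1 ≠ 0 (mod 11), P does NOT lie on the curve.


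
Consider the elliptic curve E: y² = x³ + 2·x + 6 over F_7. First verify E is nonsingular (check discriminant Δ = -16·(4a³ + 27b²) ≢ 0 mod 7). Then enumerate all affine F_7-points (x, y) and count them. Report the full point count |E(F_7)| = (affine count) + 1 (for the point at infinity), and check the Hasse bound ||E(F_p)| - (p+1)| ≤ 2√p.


Affine points = {(1, 3), (1, 4), (2, 2), (2, 5), (3, 2), (3, 5), (4, 1), (4, 6), (5, 1), (5, 6)}; affine count = 10; |E(F_7)| = 11.

Discriminant check: Δ ∝ 4a³ + 27b² = 4·2³ + 27·6² = 4·8 + 27·36 ≡ 3 (mod 7). Nonzero ⇒ E is nonsingular.
For each x ∈ F_7, compute rhs = x³ + 2·x + 6 mod 7, then count y ∈ F_7 with y² ≡ rhs.
  x = 0: rhs = 6, matching y values: none (0 points).
  x = 1: rhs = 2, matching y values: 3, 4 (2 points).
  x = 2: rhs = 4, matching y values: 2, 5 (2 points).
  x = 3: rhs = 4, matching y values: 2, 5 (2 points).
  x = 4: rhs = 1, matching y values: 1, 6 (2 points).
  x = 5: rhs = 1, matching y values: 1, 6 (2 points).
  x = 6: rhs = 3, matching y values: none (0 points).
Total affine count: 10.
Full point count |E(F_7)| = 10 + 1 = 11.
Hasse bound: |11 − (7+1)| = |3| = 3 ≤ 2√7 ≈ 5.2915 ✓.


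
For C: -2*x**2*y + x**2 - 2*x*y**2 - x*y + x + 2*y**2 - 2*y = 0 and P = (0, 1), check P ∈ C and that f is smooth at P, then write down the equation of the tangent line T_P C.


Tangent line at P: -2*x + 2*y - 2 = 0.

Step 1: f(0, 1) = 0, so P lies on C.
Step 2: partial derivatives
  f_x(x, y) = -4*x*y + 2*x - 2*y**2 - y + 1, f_y(x, y) = -2*x**2 - 4*x*y - x + 4*y - 2.
  f_x(P) = -2, f_y(P) = 2 (gradient nonzero, so P is smooth).
Step 3: tangent line at P: -2·(x − 0) + 2·(y − 1) = 0.
Expanding: -2*x + 2*y - 2 = 0.


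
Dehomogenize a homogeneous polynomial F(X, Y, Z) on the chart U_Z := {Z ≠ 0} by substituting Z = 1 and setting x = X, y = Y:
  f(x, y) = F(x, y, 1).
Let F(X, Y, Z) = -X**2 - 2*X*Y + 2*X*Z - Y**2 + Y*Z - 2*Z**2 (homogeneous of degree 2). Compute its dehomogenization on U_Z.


f(x, y) = -x**2 - 2*x*y + 2*x - y**2 + y - 2

On U_Z we set Z = 1. Each monomial c·X^i·Y^j·Z^k in F becomes c·x^i·y^j·1^k = c·x^i·y^j.
Substituting Z = 1: F(X, Y, 1) = -x**2 - 2*x*y + 2*x - y**2 + y - 2.
Note: deg(f) ≤ deg(F) = 2; strict inequality happens when F is divisible by Z (lost terms).


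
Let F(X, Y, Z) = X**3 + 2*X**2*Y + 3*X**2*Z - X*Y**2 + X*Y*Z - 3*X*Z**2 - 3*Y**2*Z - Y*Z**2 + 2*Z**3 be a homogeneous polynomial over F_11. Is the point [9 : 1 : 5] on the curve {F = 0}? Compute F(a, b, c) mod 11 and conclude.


F(9,1,5) ≡ 5 (mod 11); P is NOT on the curve.

Evaluate F(9, 1, 5) term-by-term (mod 11).
  X**3 ↦ 1·729·1·1 = 729
  2*X**2*Y ↦ 2·81·1·1 = 162
  3*X**2*Z ↦ 3·81·1·5 = 1215
  -X*Y**2 ↦ -1·9·1·1 = -9
  X*Y*Z ↦ 1·9·1·5 = 45
  -3*X*Z**2 ↦ -3·9·1·25 = -675
  -3*Y**2*Z ↦ -3·1·1·5 = -15
  -Y*Z**2 ↦ -1·1·1·25 = -25
  2*Z**3 ↦ 2·1·1·125 = 250
Sum: F(9, 1, 5) = (729) + (162) + (1215) + (-9) + (45) + (-675) + (-15) + (-25) + (250) = 1677.
Reducing mod 11: 1677 ≡ 5 (mod 11).
Since F(a, b, c) ≡ 5 ≠ 0 (mod 11), P does NOT lie on the curve.


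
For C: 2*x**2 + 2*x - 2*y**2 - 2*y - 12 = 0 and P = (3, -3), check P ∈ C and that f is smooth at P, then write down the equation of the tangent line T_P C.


Tangent line at P: 14*x + 10*y - 12 = 0.

Step 1: f(3, -3) = 0, so P lies on C.
Step 2: partial derivatives
  f_x(x, y) = 4*x + 2, f_y(x, y) = -4*y - 2.
  f_x(P) = 14, f_y(P) = 10 (gradient nonzero, so P is smooth).
Step 3: tangent line at P: 14·(x − 3) + 10·(y − -3) = 0.
Expanding: 14*x + 10*y - 12 = 0.


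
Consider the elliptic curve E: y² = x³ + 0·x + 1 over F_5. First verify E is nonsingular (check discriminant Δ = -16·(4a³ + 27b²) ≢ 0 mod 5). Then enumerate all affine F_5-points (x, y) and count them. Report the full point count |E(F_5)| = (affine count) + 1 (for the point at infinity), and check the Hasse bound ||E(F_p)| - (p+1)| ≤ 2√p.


Affine points = {(0, 1), (0, 4), (2, 2), (2, 3), (4, 0)}; affine count = 5; |E(F_5)| = 6.

Discriminant check: Δ ∝ 4a³ + 27b² = 4·0³ + 27·1² = 4·0 + 27·1 ≡ 2 (mod 5). Nonzero ⇒ E is nonsingular.
For each x ∈ F_5, compute rhs = x³ + 0·x + 1 mod 5, then count y ∈ F_5 with y² ≡ rhs.
  x = 0: rhs = 1, matching y values: 1, 4 (2 points).
  x = 1: rhs = 2, matching y values: none (0 points).
  x = 2: rhs = 4, matching y values: 2, 3 (2 points).
  x = 3: rhs = 3, matching y values: none (0 points).
  x = 4: rhs = 0, matching y values: 0 (1 points).
Total affine count: 5.
Full point count |E(F_5)| = 5 + 1 = 6.
Hasse bound: |6 − (5+1)| = |0| = 0 ≤ 2√5 ≈ 4.4721 ✓.


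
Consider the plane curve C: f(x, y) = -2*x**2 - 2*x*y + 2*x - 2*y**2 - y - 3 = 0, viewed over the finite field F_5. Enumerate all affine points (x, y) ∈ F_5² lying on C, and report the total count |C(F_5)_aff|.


Affine F_5-points: {(1, 3), (2, 2), (2, 3), (3, 0), (3, 4), (4, 4)}; count = 6.

For each of the 25 pairs (x, y) ∈ F_5², evaluate f(x, y) mod 5. Record the zeros.
  x = 0: [0↦2, 1↦4, 2↦2, 3↦1, 4↦1]  zeros at y ∈ ∅
  x = 1: [0↦2, 1↦2, 2↦3, 3↦0, 4↦3]  zeros at y ∈ {3}
  x = 2: [0↦3, 1↦1, 2↦0, 3↦0, 4↦1]  zeros at y ∈ {2, 3}
  x = 3: [0↦0, 1↦1, 2↦3, 3↦1, 4↦0]  zeros at y ∈ {0, 4}
  x = 4: [0↦3, 1↦2, 2↦2, 3↦3, 4↦0]  zeros at y ∈ {4}
Collecting zeros: affine points = {(1, 3), (2, 2), (2, 3), (3, 0), (3, 4), (4, 4)}.
Total count |C(F_5)_aff| = 6.


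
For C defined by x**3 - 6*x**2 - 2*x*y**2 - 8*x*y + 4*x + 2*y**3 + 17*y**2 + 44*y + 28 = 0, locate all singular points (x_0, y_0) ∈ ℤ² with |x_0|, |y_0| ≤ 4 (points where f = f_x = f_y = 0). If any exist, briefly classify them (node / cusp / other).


Singular points: {(2, -2)}; classification: cusp.

Compute partial derivatives:
  f_x = 3*x**2 - 12*x - 2*y**2 - 8*y + 4.
  f_y = -4*x*y - 8*x + 6*y**2 + 34*y + 44.
Scan x_0 ∈ {−4, ..., 4}. For each x_0, f_y(x_0, y) is a polynomial in y; find its integer roots y ∈ {−4, ..., 4}, then test f_x and f at those candidates.
  x = -4: f_y(-4, y) = 6*y**2 + 50*y + 76; vanishes at y ∈ {-2}. (-4, -2): f_x = 108 ≠ 0.
  x = -3: f_y(-3, y) = 6*y**2 + 46*y + 68; vanishes at y ∈ {-2}. (-3, -2): f_x = 75 ≠ 0.
  x = -2: f_y(-2, y) = 6*y**2 + 42*y + 60; vanishes at y ∈ {-2}. (-2, -2): f_x = 48 ≠ 0.
  x = -1: f_y(-1, y) = 6*y**2 + 38*y + 52; vanishes at y ∈ {-2}. (-1, -2): f_x = 27 ≠ 0.
  x = 0: f_y(0, y) = 6*y**2 + 34*y + 44; vanishes at y ∈ {-2}. (0, -2): f_x = 12 ≠ 0.
  x = 1: f_y(1, y) = 6*y**2 + 30*y + 36; vanishes at y ∈ {-3, -2}. (1, -3): f_x = 1 ≠ 0; (1, -2): f_x = 3 ≠ 0.
  x = 2: f_y(2, y) = 6*y**2 + 26*y + 28; vanishes at y ∈ {-2}. (2, -2): f_x = 0, f = 0 — SINGULAR.
  x = 3: f_y(3, y) = 6*y**2 + 22*y + 20; vanishes at y ∈ {-2}. (3, -2): f_x = 3 ≠ 0.
  x = 4: f_y(4, y) = 6*y**2 + 18*y + 12; vanishes at y ∈ {-2, -1}. (4, -2): f_x = 12 ≠ 0; (4, -1): f_x = 10 ≠ 0.
Only singular point on the grid: (2, -2).
Classify: substitute x = 2 + u, y = -2 + v and expand: f = u**3 - 2*u*v**2 + 2*v**3 + v**2.
No constant or linear terms (consistent with a singular point). Quadratic part: v**2. Cubic part: u**3 - 2*u*v**2 + 2*v**3.
The quadratic part v**2 is a perfect square, so there is a single (double) tangent line v = 0, i.e. y = -2. Restricting the cubic part to that line (v = 0) leaves u**3 ≠ 0, so f is not divisible by v and the branch is v² ≈ -u**3 to lowest order — this is a cusp.
Classification: cusp.


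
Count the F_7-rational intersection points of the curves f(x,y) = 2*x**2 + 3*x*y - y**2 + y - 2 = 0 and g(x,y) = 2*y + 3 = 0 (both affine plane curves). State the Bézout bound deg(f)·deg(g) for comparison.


Common zeros: ∅; count = 0; Bézout bound = 2.

deg(f) = 2, deg(g) = 1, so Bézout bound = 2.
Scan x ∈ F_7. For each x, list the y ∈ F_7 with f(x, y) ≡ 0 and those with g(x, y) ≡ 0 (mod 7); the common zeros in that column are the intersection.
  x = 0: f ≡ 0 at y ∈ {4}; g ≡ 0 at y ∈ {2}; common: ∅.
  x = 1: f ≡ 0 at y ∈ {0, 4}; g ≡ 0 at y ∈ {2}; common: ∅.
  x = 2: f ≡ 0 at y ∈ ∅; g ≡ 0 at y ∈ {2}; common: ∅.
  x = 3: f ≡ 0 at y ∈ ∅; g ≡ 0 at y ∈ {2}; common: ∅.
  x = 4: f ≡ 0 at y ∈ {1, 5}; g ≡ 0 at y ∈ {2}; common: ∅.
  x = 5: f ≡ 0 at y ∈ {1}; g ≡ 0 at y ∈ {2}; common: ∅.
  x = 6: f ≡ 0 at y ∈ {0, 5}; g ≡ 0 at y ∈ {2}; common: ∅.
Collecting: common zeros = ∅, so the count is 0.
Comparison with the Bézout bound: 0 ≤ 2 = deg(f)·deg(g), as expected for curves with no common component (the affine F_7-count falls short of the bound because intersections may lie at infinity, over extension fields, or carry multiplicity).


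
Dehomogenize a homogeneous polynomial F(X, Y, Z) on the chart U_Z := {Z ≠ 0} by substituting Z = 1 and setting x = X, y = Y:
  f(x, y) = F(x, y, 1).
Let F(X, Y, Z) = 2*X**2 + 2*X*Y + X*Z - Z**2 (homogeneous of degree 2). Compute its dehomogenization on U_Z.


f(x, y) = 2*x**2 + 2*x*y + x - 1

On U_Z we set Z = 1. Each monomial c·X^i·Y^j·Z^k in F becomes c·x^i·y^j·1^k = c·x^i·y^j.
Substituting Z = 1: F(X, Y, 1) = 2*x**2 + 2*x*y + x - 1.
Note: deg(f) ≤ deg(F) = 2; strict inequality happens when F is divisible by Z (lost terms).


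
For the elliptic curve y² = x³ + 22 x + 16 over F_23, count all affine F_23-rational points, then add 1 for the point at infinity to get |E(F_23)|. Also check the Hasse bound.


Affine points = {(0, 4), (0, 19), (1, 4), (1, 19), (9, 0), (11, 5), (11, 18), (14, 3), (14, 20), (15, 8), (15, 15), (16, 5), (16, 18), (17, 6), (17, 17), (19, 5), (19, 18), (22, 4), (22, 19)}; affine count = 19; |E(F_23)| = 20.

Discriminant check: Δ ∝ 4a³ + 27b² = 4·22³ + 27·16² = 4·10648 + 27·256 ≡ 8 (mod 23). Nonzero ⇒ E is nonsingular.
For each x ∈ F_23, compute rhs = x³ + 22·x + 16 mod 23, then count y ∈ F_23 with y² ≡ rhs.
  x = 0: rhs = 16, matching y values: 4, 19 (2 points).
  x = 1: rhs = 16, matching y values: 4, 19 (2 points).
  x = 2: rhs = 22, matching y values: none (0 points).
  x = 3: rhs = 17, matching y values: none (0 points).
  x = 4: rhs = 7, matching y values: none (0 points).
  x = 5: rhs = 21, matching y values: none (0 points).
  x = 6: rhs = 19, matching y values: none (0 points).
  x = 7: rhs = 7, matching y values: none (0 points).
  x = 8: rhs = 14, matching y values: none (0 points).
  x = 9: rhs = 0, matching y values: 0 (1 points).
  x = 10: rhs = 17, matching y values: none (0 points).
  x = 11: rhs = 2, matching y values: 5, 18 (2 points).
  x = 12: rhs = 7, matching y values: none (0 points).
  x = 13: rhs = 15, matching y values: none (0 points).
  x = 14: rhs = 9, matching y values: 3, 20 (2 points).
  x = 15: rhs = 18, matching y values: 8, 15 (2 points).
  x = 16: rhs = 2, matching y values: 5, 18 (2 points).
  x = 17: rhs = 13, matching y values: 6, 17 (2 points).
  x = 18: rhs = 11, matching y values: none (0 points).
  x = 19: rhs = 2, matching y values: 5, 18 (2 points).
  x = 20: rhs = 15, matching y values: none (0 points).
  x = 21: rhs = 10, matching y values: none (0 points).
  x = 22: rhs = 16, matching y values: 4, 19 (2 points).
Total affine count: 19.
Full point count |E(F_23)| = 19 + 1 = 20.
Hasse bound: |20 − (23+1)| = |-4| = 4 ≤ 2√23 ≈ 9.5917 ✓.


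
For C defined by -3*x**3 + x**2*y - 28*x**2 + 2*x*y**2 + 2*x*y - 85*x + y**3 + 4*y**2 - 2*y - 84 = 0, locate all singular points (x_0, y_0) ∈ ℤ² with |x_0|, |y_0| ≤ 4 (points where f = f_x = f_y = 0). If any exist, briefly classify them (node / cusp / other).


Singular points: {(-3, 1)}; classification: cusp.

Compute partial derivatives:
  f_x = -9*x**2 + 2*x*y - 56*x + 2*y**2 + 2*y - 85.
  f_y = x**2 + 4*x*y + 2*x + 3*y**2 + 8*y - 2.
Scan x_0 ∈ {−4, ..., 4}. For each x_0, f_y(x_0, y) is a polynomial in y; find its integer roots y ∈ {−4, ..., 4}, then test f_x and f at those candidates.
  x = -4: f_y(-4, y) = 3*y**2 - 8*y + 6; no integer root y with |y| ≤ 4.
  x = -3: f_y(-3, y) = 3*y**2 - 4*y + 1; vanishes at y ∈ {1}. (-3, 1): f_x = 0, f = 0 — SINGULAR.
  x = -2: f_y(-2, y) = 3*y**2 - 2; no integer root y with |y| ≤ 4.
  x = -1: f_y(-1, y) = 3*y**2 + 4*y - 3; no integer root y with |y| ≤ 4.
  x = 0: f_y(0, y) = 3*y**2 + 8*y - 2; no integer root y with |y| ≤ 4.
  x = 1: f_y(1, y) = 3*y**2 + 12*y + 1; no integer root y with |y| ≤ 4.
  x = 2: f_y(2, y) = 3*y**2 + 16*y + 6; no integer root y with |y| ≤ 4.
  x = 3: f_y(3, y) = 3*y**2 + 20*y + 13; no integer root y with |y| ≤ 4.
  x = 4: f_y(4, y) = 3*y**2 + 24*y + 22; no integer root y with |y| ≤ 4.
Only singular point on the grid: (-3, 1).
Classify: substitute x = -3 + u, y = 1 + v and expand: f = -3*u**3 + u**2*v + 2*u*v**2 + v**3 + v**2.
No constant or linear terms (consistent with a singular point). Quadratic part: v**2. Cubic part: -3*u**3 + u**2*v + 2*u*v**2 + v**3.
The quadratic part v**2 is a perfect square, so there is a single (double) tangent line v = 0, i.e. y = 1. Restricting the cubic part to that line (v = 0) leaves -3*u**3 ≠ 0, so f is not divisible by v and the branch is v² ≈ 3*u**3 to lowest order — this is a cusp.
Classification: cusp.


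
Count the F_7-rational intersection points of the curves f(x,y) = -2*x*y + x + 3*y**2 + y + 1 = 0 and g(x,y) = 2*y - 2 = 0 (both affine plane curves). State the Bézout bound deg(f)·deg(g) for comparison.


Common zeros: {(5, 1)}; count = 1; Bézout bound = 2.

deg(f) = 2, deg(g) = 1, so Bézout bound = 2.
Scan x ∈ F_7. For each x, list the y ∈ F_7 with f(x, y) ≡ 0 and those with g(x, y) ≡ 0 (mod 7); the common zeros in that column are the intersection.
  x = 0: f ≡ 0 at y ∈ ∅; g ≡ 0 at y ∈ {1}; common: ∅.
  x = 1: f ≡ 0 at y ∈ ∅; g ≡ 0 at y ∈ {1}; common: ∅.
  x = 2: f ≡ 0 at y ∈ {3, 5}; g ≡ 0 at y ∈ {1}; common: ∅.
  x = 3: f ≡ 0 at y ∈ ∅; g ≡ 0 at y ∈ {1}; common: ∅.
  x = 4: f ≡ 0 at y ∈ ∅; g ≡ 0 at y ∈ {1}; common: ∅.
  x = 5: f ≡ 0 at y ∈ {1, 2}; g ≡ 0 at y ∈ {1}; common: {1}.
  x = 6: f ≡ 0 at y ∈ {0, 6}; g ≡ 0 at y ∈ {1}; common: ∅.
Collecting: common zeros = {(5, 1)}, so the count is 1.
Comparison with the Bézout bound: 1 ≤ 2 = deg(f)·deg(g), as expected for curves with no common component (the affine F_7-count falls short of the bound because intersections may lie at infinity, over extension fields, or carry multiplicity).
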